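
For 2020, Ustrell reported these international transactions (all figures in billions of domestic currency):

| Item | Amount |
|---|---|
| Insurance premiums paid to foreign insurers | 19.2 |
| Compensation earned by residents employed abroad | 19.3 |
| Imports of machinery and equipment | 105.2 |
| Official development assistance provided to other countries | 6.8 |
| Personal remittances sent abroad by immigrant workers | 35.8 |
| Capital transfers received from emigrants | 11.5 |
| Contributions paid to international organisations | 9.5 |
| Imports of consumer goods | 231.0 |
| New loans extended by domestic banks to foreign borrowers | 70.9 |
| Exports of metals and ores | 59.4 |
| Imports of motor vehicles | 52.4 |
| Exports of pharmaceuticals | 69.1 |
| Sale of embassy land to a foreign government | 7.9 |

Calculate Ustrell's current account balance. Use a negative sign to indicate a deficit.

-312.1

Goods: 59.4 + 69.1 - 105.2 - 52.4 - 231.0 = -260.1
Services: -19.2
Primary income: 19.3
Secondary income: -6.8 - 9.5 - 35.8 = -52.1
Current account = (-260.1) + (-19.2) + 19.3 + (-52.1) = -312.1
(Excluded from the current account — capital account: capital transfers received from emigrants 11.5, sale of embassy land to a foreign government 7.9; financial account: new loans extended by domestic banks to foreign borrowers 70.9.)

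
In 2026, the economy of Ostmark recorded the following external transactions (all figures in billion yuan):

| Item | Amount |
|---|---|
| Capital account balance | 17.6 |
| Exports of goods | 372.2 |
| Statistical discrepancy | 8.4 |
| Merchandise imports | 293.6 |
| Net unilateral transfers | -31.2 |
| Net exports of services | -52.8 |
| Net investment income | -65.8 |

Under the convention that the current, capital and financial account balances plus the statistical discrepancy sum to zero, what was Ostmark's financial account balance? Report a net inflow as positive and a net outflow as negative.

Goods balance = 372.2 - 293.6 = 78.6
Services balance = -52.8
Trade balance (goods + services) = 78.6 + (-52.8) = 25.8
Net primary income = -65.8
Net secondary income = -31.2
Current account = 25.8 + (-65.8) + (-31.2) = -71.2
Financial account = -(-71.2 + 17.6 + 8.4) = 45.2

45.2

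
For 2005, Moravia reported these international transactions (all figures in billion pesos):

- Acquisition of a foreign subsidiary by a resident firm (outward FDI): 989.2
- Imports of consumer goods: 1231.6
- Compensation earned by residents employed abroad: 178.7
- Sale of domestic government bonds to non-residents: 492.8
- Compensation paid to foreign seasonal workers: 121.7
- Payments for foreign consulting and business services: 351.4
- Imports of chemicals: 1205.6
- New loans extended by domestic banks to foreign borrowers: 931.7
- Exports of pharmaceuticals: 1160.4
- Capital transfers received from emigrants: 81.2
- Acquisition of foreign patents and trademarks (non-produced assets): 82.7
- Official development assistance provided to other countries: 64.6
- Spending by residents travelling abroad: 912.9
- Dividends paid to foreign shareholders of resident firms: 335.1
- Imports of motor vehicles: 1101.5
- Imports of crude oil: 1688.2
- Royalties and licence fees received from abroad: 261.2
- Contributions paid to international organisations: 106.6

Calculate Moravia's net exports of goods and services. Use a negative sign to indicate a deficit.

-5069.6

Goods: -1101.5 + 1160.4 - 1688.2 - 1205.6 - 1231.6 = -4066.5
Services: 261.2 - 351.4 - 912.9 = -1003.1
Trade balance = -4066.5 + (-1003.1) = -5069.6
(Excluded from the trade balance — financial account: acquisition of a foreign subsidiary by a resident firm (outward FDI) 989.2, sale of domestic government bonds to non-residents 492.8, new loans extended by domestic banks to foreign borrowers 931.7; primary income: compensation earned by residents employed abroad 178.7, compensation paid to foreign seasonal workers 121.7, dividends paid to foreign shareholders of resident firms 335.1; capital account: capital transfers received from emigrants 81.2, acquisition of foreign patents and trademarks (non-produced assets) 82.7; secondary income: official development assistance provided to other countries 64.6, contributions paid to international organisations 106.6.)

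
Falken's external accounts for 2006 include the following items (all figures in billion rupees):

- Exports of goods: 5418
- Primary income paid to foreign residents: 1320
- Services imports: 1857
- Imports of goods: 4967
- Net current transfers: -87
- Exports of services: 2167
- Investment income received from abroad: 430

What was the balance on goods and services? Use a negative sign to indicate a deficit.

Goods balance = 5418 - 4967 = 451
Services balance = 2167 - 1857 = 310
Trade balance (goods + services) = 451 + 310 = 761

761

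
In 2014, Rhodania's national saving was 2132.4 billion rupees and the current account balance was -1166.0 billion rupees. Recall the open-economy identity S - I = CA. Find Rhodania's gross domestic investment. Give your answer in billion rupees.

I = S - CA = 2132.4 - (-1166.0) = 3298.4

3298.4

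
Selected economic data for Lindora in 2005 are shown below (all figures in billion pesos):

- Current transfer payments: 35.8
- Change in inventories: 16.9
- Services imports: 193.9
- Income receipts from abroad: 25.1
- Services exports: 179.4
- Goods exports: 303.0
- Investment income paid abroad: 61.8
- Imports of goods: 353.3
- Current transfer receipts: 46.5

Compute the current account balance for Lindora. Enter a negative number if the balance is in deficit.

-90.8

Goods balance = 303.0 - 353.3 = -50.3
Services balance = 179.4 - 193.9 = -14.5
Trade balance (goods + services) = -50.3 + (-14.5) = -64.8
Net primary income = 25.1 - 61.8 = -36.7
Net secondary income = 46.5 - 35.8 = 10.7
Current account = -64.8 + (-36.7) + 10.7 = -90.8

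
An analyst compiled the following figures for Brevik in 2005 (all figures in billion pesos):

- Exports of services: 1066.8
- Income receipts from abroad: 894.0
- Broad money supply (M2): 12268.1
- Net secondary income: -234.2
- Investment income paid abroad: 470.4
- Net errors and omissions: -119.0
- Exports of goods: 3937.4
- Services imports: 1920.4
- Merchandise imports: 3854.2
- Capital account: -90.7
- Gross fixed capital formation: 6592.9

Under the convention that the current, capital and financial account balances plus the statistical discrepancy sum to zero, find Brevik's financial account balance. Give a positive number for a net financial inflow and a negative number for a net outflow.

790.7

Goods balance = 3937.4 - 3854.2 = 83.2
Services balance = 1066.8 - 1920.4 = -853.6
Trade balance (goods + services) = 83.2 + (-853.6) = -770.4
Net primary income = 894.0 - 470.4 = 423.6
Net secondary income = -234.2
Current account = -770.4 + 423.6 + (-234.2) = -581.0
Financial account = -(-581.0 + (-90.7) + (-119.0)) = 790.7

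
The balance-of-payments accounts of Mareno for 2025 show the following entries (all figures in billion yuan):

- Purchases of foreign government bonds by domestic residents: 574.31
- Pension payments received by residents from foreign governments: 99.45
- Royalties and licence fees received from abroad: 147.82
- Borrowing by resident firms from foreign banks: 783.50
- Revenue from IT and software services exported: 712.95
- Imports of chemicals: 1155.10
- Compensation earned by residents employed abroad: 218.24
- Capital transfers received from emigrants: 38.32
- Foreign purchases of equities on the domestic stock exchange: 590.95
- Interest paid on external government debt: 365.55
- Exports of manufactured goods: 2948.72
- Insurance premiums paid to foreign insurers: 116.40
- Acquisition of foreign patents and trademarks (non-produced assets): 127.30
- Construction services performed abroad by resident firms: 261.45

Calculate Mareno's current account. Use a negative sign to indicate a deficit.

Goods: 2948.72 - 1155.10 = 1793.62
Services: 147.82 + 261.45 - 116.40 + 712.95 = 1005.82
Primary income: -365.55 + 218.24 = -147.31
Secondary income: 99.45
Current account = 1793.62 + 1005.82 + (-147.31) + 99.45 = 2751.58
(Excluded from the current account — financial account: purchases of foreign government bonds by domestic residents 574.31, borrowing by resident firms from foreign banks 783.50, foreign purchases of equities on the domestic stock exchange 590.95; capital account: capital transfers received from emigrants 38.32, acquisition of foreign patents and trademarks (non-produced assets) 127.30.)

2751.58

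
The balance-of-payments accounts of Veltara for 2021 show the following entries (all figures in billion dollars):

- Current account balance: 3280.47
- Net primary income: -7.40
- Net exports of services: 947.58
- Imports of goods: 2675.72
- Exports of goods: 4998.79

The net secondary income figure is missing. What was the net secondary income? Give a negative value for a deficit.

Current account = goods balance + services balance + net primary income + net secondary income
Sum of the known components = 3263.25
Net secondary income = CA - (known components) = 3280.47 - 3263.25 = 17.22

17.22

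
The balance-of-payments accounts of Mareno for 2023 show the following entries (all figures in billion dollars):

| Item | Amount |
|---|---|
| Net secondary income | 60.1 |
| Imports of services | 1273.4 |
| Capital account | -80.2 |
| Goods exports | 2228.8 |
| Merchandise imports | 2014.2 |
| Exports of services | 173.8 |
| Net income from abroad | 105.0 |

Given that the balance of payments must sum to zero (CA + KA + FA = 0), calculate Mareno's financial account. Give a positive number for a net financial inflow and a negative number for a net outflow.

Goods balance = 2228.8 - 2014.2 = 214.6
Services balance = 173.8 - 1273.4 = -1099.6
Trade balance (goods + services) = 214.6 + (-1099.6) = -885.0
Net primary income = 105.0
Net secondary income = 60.1
Current account = -885.0 + 105.0 + 60.1 = -719.9
Financial account = -(-719.9 + (-80.2)) = 800.1

800.1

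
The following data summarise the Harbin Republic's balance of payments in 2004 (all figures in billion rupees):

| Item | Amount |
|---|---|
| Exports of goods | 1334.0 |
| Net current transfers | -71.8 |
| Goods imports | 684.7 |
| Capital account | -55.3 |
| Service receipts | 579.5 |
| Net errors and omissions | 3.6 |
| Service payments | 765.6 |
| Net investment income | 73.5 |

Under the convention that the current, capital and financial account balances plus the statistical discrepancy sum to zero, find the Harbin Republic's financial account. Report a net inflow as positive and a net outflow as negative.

-413.2

Goods balance = 1334.0 - 684.7 = 649.3
Services balance = 579.5 - 765.6 = -186.1
Trade balance (goods + services) = 649.3 + (-186.1) = 463.2
Net primary income = 73.5
Net secondary income = -71.8
Current account = 463.2 + 73.5 + (-71.8) = 464.9
Financial account = -(464.9 + (-55.3) + 3.6) = -413.2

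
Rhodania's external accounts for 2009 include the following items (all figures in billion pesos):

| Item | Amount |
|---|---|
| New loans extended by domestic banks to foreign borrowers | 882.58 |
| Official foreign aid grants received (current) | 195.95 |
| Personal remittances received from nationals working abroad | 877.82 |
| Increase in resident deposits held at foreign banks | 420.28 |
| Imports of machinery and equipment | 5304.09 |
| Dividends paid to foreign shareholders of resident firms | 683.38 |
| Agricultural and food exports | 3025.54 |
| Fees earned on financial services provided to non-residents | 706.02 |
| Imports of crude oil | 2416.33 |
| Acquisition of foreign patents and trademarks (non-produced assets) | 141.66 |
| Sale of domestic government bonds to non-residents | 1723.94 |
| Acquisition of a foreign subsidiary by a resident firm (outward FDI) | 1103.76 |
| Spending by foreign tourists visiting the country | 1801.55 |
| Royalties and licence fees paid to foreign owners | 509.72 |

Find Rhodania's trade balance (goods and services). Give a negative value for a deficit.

-2697.03

Goods: -2416.33 + 3025.54 - 5304.09 = -4694.88
Services: -509.72 + 1801.55 + 706.02 = 1997.85
Trade balance = -4694.88 + 1997.85 = -2697.03
(Excluded from the trade balance — financial account: new loans extended by domestic banks to foreign borrowers 882.58, increase in resident deposits held at foreign banks 420.28, sale of domestic government bonds to non-residents 1723.94, acquisition of a foreign subsidiary by a resident firm (outward FDI) 1103.76; secondary income: official foreign aid grants received (current) 195.95, personal remittances received from nationals working abroad 877.82; primary income: dividends paid to foreign shareholders of resident firms 683.38; capital account: acquisition of foreign patents and trademarks (non-produced assets) 141.66.)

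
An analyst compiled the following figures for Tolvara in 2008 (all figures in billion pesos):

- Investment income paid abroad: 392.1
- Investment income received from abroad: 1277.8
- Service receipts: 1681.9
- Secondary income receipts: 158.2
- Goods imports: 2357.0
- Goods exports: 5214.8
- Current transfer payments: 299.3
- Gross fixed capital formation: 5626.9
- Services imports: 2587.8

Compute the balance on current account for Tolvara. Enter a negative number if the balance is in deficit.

Goods balance = 5214.8 - 2357.0 = 2857.8
Services balance = 1681.9 - 2587.8 = -905.9
Trade balance (goods + services) = 2857.8 + (-905.9) = 1951.9
Net primary income = 1277.8 - 392.1 = 885.7
Net secondary income = 158.2 - 299.3 = -141.1
Current account = 1951.9 + 885.7 + (-141.1) = 2696.5

2696.5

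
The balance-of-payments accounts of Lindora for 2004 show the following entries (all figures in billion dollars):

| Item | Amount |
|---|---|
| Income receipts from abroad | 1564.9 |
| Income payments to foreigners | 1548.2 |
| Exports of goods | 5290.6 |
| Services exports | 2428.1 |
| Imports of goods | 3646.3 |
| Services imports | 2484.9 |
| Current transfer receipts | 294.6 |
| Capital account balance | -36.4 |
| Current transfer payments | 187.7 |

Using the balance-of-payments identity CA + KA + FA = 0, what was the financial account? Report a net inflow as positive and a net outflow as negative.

-1674.7

Goods balance = 5290.6 - 3646.3 = 1644.3
Services balance = 2428.1 - 2484.9 = -56.8
Trade balance (goods + services) = 1644.3 + (-56.8) = 1587.5
Net primary income = 1564.9 - 1548.2 = 16.7
Net secondary income = 294.6 - 187.7 = 106.9
Current account = 1587.5 + 16.7 + 106.9 = 1711.1
Financial account = -(1711.1 + (-36.4)) = -1674.7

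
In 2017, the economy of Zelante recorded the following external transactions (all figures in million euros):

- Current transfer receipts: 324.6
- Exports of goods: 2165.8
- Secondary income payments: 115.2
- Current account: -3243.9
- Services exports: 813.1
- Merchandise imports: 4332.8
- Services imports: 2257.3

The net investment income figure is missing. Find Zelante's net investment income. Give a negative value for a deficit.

157.9

Current account = goods balance + services balance + net primary income + net secondary income
Sum of the known components = -3401.8
Net investment income = CA - (known components) = -3243.9 - (-3401.8) = 157.9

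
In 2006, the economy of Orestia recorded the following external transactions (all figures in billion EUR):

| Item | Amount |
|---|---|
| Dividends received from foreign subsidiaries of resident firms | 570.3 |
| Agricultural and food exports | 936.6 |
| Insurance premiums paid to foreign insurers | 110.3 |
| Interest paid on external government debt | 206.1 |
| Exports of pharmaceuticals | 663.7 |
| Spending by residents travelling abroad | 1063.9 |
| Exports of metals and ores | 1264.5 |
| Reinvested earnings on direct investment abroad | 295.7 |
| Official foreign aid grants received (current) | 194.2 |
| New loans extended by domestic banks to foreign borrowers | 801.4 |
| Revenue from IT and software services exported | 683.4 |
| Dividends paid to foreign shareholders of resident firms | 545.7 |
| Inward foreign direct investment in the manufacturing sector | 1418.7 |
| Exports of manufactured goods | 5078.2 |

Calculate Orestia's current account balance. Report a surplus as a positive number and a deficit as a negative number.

7760.6

Goods: 663.7 + 936.6 + 1264.5 + 5078.2 = 7943.0
Services: 683.4 - 1063.9 - 110.3 = -490.8
Primary income: 570.3 - 545.7 + 295.7 - 206.1 = 114.2
Secondary income: 194.2
Current account = 7943.0 + (-490.8) + 114.2 + 194.2 = 7760.6
(Excluded from the current account — financial account: new loans extended by domestic banks to foreign borrowers 801.4, inward foreign direct investment in the manufacturing sector 1418.7.)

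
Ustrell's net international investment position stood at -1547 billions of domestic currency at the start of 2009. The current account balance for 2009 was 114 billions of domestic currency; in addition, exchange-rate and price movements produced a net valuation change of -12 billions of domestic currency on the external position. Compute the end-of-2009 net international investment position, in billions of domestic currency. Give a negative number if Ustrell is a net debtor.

Change in NIIP = current account + net valuation change = 114 + (-12) = 102
End-of-year NIIP = -1547 + 102 = -1445

-1445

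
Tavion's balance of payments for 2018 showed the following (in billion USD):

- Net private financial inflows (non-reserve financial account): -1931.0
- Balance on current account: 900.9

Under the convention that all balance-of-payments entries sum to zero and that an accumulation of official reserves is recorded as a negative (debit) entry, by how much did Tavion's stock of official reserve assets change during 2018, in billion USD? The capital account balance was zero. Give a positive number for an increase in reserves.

Official reserve transactions balance = -(900.9 + (-1931.0)) = 1030.1
An accumulation of reserves is recorded as a debit (negative entry), so the change in the stock of reserves is the negative of that balance.
Change in official reserves = -(1030.1) = -1030.1

-1030.1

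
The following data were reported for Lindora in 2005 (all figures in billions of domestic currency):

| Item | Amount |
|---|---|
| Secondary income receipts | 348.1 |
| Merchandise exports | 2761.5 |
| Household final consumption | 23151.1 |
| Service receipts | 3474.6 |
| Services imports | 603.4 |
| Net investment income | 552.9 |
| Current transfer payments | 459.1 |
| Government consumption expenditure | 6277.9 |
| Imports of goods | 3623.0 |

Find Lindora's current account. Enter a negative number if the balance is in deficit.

Goods balance = 2761.5 - 3623.0 = -861.5
Services balance = 3474.6 - 603.4 = 2871.2
Trade balance (goods + services) = -861.5 + 2871.2 = 2009.7
Net primary income = 552.9
Net secondary income = 348.1 - 459.1 = -111.0
Current account = 2009.7 + 552.9 + (-111.0) = 2451.6

2451.6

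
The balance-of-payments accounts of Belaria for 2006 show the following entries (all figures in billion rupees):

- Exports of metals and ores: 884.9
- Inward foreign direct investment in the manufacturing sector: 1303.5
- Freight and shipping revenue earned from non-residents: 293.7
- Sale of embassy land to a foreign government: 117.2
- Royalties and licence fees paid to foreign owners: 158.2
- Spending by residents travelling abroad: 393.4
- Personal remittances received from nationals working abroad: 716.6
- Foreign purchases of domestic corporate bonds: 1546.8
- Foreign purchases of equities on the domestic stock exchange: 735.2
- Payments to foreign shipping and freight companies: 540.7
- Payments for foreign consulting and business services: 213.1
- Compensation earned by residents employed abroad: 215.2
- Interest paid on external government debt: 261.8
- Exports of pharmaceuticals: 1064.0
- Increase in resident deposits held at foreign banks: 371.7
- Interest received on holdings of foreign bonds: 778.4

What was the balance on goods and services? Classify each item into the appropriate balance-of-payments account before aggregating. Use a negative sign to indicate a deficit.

937.2

Goods: 884.9 + 1064.0 = 1948.9
Services: -393.4 - 540.7 + 293.7 - 158.2 - 213.1 = -1011.7
Trade balance = 1948.9 + (-1011.7) = 937.2
(Excluded from the trade balance — financial account: inward foreign direct investment in the manufacturing sector 1303.5, foreign purchases of domestic corporate bonds 1546.8, foreign purchases of equities on the domestic stock exchange 735.2, increase in resident deposits held at foreign banks 371.7; capital account: sale of embassy land to a foreign government 117.2; secondary income: personal remittances received from nationals working abroad 716.6; primary income: compensation earned by residents employed abroad 215.2, interest paid on external government debt 261.8, interest received on holdings of foreign bonds 778.4.)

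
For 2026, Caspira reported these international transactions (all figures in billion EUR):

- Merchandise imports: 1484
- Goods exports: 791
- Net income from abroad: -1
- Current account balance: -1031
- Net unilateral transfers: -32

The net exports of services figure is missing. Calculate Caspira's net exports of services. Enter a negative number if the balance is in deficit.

-305

Current account = goods balance + services balance + net primary income + net secondary income
Sum of the known components = -726
Net exports of services = CA - (known components) = -1031 - (-726) = -305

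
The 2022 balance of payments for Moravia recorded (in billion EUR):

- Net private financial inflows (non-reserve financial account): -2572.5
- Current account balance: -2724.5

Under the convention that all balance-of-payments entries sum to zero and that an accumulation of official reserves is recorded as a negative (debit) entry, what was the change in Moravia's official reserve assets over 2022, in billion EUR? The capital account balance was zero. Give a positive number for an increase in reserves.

-5297.0

Official reserve transactions balance = -((-2724.5) + (-2572.5)) = 5297.0
An accumulation of reserves is recorded as a debit (negative entry), so the change in the stock of reserves is the negative of that balance.
Change in official reserves = -(5297.0) = -5297.0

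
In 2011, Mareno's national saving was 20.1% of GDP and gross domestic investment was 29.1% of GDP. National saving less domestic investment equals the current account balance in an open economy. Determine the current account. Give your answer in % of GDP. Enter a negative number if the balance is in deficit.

-9.0

S - I = CA (net lending to the rest of the world).
CA = S - I = 20.1 - 29.1 = -9.0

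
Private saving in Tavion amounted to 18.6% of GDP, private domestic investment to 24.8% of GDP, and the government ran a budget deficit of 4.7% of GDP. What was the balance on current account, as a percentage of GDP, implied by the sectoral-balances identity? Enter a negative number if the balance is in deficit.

By the sectoral-balances identity, CA = (S_private - I) + (T - G).
Private balance = 18.6 - 24.8 = -6.2
Government balance (T - G) = -4.7
CA = -6.2 + (-4.7) = -10.9

-10.9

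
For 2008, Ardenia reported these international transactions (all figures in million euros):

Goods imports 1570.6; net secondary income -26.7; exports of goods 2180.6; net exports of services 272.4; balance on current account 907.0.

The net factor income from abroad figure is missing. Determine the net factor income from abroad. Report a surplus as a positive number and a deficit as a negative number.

Current account = goods balance + services balance + net primary income + net secondary income
Sum of the known components = 855.7
Net factor income from abroad = CA - (known components) = 907.0 - 855.7 = 51.3

51.3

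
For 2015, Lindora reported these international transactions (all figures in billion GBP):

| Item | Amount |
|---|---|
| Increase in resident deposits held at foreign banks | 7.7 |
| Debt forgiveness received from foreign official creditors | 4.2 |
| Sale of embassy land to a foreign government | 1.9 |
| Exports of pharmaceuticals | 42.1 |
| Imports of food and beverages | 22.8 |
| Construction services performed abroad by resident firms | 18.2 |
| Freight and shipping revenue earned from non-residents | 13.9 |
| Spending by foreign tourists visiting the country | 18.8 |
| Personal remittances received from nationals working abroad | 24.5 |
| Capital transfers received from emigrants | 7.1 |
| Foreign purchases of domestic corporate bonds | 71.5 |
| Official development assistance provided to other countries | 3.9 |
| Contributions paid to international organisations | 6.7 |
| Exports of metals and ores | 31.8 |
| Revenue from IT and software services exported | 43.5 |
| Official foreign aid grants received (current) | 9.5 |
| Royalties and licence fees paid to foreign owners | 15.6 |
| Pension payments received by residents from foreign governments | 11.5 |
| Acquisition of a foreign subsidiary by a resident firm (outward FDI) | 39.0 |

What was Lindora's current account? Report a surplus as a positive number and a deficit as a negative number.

164.8

Goods: -22.8 + 42.1 + 31.8 = 51.1
Services: 13.9 + 18.8 + 18.2 + 43.5 - 15.6 = 78.8
Secondary income: 9.5 + 24.5 + 11.5 - 6.7 - 3.9 = 34.9
Current account = 51.1 + 78.8 + 34.9 = 164.8
(Excluded from the current account — financial account: increase in resident deposits held at foreign banks 7.7, foreign purchases of domestic corporate bonds 71.5, acquisition of a foreign subsidiary by a resident firm (outward FDI) 39.0; capital account: debt forgiveness received from foreign official creditors 4.2, sale of embassy land to a foreign government 1.9, capital transfers received from emigrants 7.1.)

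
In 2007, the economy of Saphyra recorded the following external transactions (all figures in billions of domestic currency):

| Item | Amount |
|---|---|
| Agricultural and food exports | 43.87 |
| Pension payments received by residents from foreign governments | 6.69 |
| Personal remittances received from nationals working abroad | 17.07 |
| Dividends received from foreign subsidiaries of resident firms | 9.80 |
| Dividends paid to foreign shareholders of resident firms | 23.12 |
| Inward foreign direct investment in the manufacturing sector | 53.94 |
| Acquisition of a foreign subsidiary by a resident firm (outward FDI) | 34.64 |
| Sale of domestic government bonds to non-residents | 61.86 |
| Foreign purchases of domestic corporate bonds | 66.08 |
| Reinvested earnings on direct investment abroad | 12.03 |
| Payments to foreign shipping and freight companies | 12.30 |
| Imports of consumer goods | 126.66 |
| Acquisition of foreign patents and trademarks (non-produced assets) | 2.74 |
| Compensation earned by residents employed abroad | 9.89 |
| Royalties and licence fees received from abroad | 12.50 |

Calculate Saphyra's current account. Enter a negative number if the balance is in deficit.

Goods: 43.87 - 126.66 = -82.79
Services: -12.30 + 12.50 = 0.20
Primary income: 12.03 - 23.12 + 9.89 + 9.80 = 8.60
Secondary income: 17.07 + 6.69 = 23.76
Current account = (-82.79) + 0.20 + 8.60 + 23.76 = -50.23
(Excluded from the current account — financial account: inward foreign direct investment in the manufacturing sector 53.94, acquisition of a foreign subsidiary by a resident firm (outward FDI) 34.64, sale of domestic government bonds to non-residents 61.86, foreign purchases of domestic corporate bonds 66.08; capital account: acquisition of foreign patents and trademarks (non-produced assets) 2.74.)

-50.23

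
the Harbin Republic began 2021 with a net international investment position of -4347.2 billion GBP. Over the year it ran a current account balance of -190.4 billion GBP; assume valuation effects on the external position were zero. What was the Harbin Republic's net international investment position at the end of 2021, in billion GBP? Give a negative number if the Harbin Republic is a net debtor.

With no valuation effects, change in NIIP = current account = -190.4
End-of-year NIIP = -4347.2 + (-190.4) = -4537.6

-4537.6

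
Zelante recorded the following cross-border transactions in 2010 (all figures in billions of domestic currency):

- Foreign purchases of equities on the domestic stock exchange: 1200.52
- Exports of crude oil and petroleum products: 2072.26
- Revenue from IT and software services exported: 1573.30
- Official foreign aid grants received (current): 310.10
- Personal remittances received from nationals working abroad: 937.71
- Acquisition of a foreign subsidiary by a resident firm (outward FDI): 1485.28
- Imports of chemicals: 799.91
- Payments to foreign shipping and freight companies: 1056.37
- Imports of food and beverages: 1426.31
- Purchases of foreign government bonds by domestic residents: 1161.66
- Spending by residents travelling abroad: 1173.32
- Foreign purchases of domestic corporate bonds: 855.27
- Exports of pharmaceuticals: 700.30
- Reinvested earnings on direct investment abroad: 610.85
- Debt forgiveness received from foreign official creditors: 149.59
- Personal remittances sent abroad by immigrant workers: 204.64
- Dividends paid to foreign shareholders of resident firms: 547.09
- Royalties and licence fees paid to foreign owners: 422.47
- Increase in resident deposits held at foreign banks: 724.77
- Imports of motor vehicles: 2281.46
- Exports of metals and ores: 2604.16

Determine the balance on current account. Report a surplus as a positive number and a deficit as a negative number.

897.11

Goods: -799.91 - 2281.46 + 2072.26 - 1426.31 + 2604.16 + 700.30 = 869.04
Services: 1573.30 - 1173.32 - 1056.37 - 422.47 = -1078.86
Primary income: -547.09 + 610.85 = 63.76
Secondary income: 310.10 - 204.64 + 937.71 = 1043.17
Current account = 869.04 + (-1078.86) + 63.76 + 1043.17 = 897.11
(Excluded from the current account — financial account: foreign purchases of equities on the domestic stock exchange 1200.52, acquisition of a foreign subsidiary by a resident firm (outward FDI) 1485.28, purchases of foreign government bonds by domestic residents 1161.66, foreign purchases of domestic corporate bonds 855.27, increase in resident deposits held at foreign banks 724.77; capital account: debt forgiveness received from foreign official creditors 149.59.)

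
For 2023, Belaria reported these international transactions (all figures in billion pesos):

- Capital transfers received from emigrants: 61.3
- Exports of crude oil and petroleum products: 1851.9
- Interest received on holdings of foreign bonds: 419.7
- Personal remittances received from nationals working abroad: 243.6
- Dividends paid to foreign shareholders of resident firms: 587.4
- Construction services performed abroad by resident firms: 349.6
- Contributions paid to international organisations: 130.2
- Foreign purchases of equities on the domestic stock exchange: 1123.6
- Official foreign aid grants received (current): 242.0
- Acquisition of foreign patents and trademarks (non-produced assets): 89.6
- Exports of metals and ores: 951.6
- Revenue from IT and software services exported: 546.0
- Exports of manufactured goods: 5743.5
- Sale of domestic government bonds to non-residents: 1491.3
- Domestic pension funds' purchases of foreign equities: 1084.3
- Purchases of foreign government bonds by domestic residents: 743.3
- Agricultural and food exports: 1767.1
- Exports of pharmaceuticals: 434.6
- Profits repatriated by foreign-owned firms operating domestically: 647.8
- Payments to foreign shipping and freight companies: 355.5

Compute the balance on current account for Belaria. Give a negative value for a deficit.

Goods: 1767.1 + 951.6 + 434.6 + 1851.9 + 5743.5 = 10748.7
Services: 546.0 + 349.6 - 355.5 = 540.1
Primary income: -587.4 - 647.8 + 419.7 = -815.5
Secondary income: 242.0 + 243.6 - 130.2 = 355.4
Current account = 10748.7 + 540.1 + (-815.5) + 355.4 = 10828.7
(Excluded from the current account — capital account: capital transfers received from emigrants 61.3, acquisition of foreign patents and trademarks (non-produced assets) 89.6; financial account: foreign purchases of equities on the domestic stock exchange 1123.6, sale of domestic government bonds to non-residents 1491.3, domestic pension funds' purchases of foreign equities 1084.3, purchases of foreign government bonds by domestic residents 743.3.)

10828.7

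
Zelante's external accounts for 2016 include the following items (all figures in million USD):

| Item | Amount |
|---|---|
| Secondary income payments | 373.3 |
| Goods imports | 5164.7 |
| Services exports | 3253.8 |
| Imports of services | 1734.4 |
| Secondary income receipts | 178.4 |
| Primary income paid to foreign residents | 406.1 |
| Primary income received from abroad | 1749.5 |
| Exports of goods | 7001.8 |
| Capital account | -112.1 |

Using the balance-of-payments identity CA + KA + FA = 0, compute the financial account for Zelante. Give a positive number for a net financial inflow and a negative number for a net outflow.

-4392.9

Goods balance = 7001.8 - 5164.7 = 1837.1
Services balance = 3253.8 - 1734.4 = 1519.4
Trade balance (goods + services) = 1837.1 + 1519.4 = 3356.5
Net primary income = 1749.5 - 406.1 = 1343.4
Net secondary income = 178.4 - 373.3 = -194.9
Current account = 3356.5 + 1343.4 + (-194.9) = 4505.0
Financial account = -(4505.0 + (-112.1)) = -4392.9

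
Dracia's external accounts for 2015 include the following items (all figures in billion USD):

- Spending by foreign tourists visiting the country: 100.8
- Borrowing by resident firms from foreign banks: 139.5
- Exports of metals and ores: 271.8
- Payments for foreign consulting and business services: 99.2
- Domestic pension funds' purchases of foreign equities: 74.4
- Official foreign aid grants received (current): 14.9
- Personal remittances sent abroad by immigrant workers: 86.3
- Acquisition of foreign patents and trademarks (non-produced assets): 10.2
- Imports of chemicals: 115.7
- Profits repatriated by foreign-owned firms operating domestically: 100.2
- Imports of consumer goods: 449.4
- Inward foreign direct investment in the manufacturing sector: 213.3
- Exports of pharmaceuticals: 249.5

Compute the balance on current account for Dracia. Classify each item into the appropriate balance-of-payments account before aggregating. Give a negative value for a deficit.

Goods: -115.7 + 249.5 - 449.4 + 271.8 = -43.8
Services: 100.8 - 99.2 = 1.6
Primary income: -100.2
Secondary income: 14.9 - 86.3 = -71.4
Current account = (-43.8) + 1.6 + (-100.2) + (-71.4) = -213.8
(Excluded from the current account — financial account: borrowing by resident firms from foreign banks 139.5, domestic pension funds' purchases of foreign equities 74.4, inward foreign direct investment in the manufacturing sector 213.3; capital account: acquisition of foreign patents and trademarks (non-produced assets) 10.2.)

-213.8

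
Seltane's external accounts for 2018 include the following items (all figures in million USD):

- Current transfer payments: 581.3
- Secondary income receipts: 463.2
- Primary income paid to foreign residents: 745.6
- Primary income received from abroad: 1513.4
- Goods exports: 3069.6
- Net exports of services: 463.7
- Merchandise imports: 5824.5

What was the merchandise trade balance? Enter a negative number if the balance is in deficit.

Goods balance = 3069.6 - 5824.5 = -2754.9

-2754.9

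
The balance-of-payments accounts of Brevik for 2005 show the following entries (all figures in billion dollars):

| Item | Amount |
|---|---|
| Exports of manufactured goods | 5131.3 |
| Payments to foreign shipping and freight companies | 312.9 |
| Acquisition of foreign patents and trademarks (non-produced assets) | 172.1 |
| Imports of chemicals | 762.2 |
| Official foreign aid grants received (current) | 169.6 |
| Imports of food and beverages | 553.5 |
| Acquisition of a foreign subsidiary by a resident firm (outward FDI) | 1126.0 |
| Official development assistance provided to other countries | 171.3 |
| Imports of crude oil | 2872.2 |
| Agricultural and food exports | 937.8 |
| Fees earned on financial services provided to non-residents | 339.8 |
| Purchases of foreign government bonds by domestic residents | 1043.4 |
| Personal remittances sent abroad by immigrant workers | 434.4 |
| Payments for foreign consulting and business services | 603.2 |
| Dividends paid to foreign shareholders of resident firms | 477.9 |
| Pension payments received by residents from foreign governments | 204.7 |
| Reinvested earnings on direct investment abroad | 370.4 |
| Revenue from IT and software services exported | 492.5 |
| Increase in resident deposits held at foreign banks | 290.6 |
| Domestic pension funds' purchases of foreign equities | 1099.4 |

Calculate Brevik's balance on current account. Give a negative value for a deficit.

1458.5

Goods: -2872.2 - 553.5 + 937.8 + 5131.3 - 762.2 = 1881.2
Services: 492.5 + 339.8 - 603.2 - 312.9 = -83.8
Primary income: 370.4 - 477.9 = -107.5
Secondary income: 169.6 + 204.7 - 434.4 - 171.3 = -231.4
Current account = 1881.2 + (-83.8) + (-107.5) + (-231.4) = 1458.5
(Excluded from the current account — capital account: acquisition of foreign patents and trademarks (non-produced assets) 172.1; financial account: acquisition of a foreign subsidiary by a resident firm (outward FDI) 1126.0, purchases of foreign government bonds by domestic residents 1043.4, increase in resident deposits held at foreign banks 290.6, domestic pension funds' purchases of foreign equities 1099.4.)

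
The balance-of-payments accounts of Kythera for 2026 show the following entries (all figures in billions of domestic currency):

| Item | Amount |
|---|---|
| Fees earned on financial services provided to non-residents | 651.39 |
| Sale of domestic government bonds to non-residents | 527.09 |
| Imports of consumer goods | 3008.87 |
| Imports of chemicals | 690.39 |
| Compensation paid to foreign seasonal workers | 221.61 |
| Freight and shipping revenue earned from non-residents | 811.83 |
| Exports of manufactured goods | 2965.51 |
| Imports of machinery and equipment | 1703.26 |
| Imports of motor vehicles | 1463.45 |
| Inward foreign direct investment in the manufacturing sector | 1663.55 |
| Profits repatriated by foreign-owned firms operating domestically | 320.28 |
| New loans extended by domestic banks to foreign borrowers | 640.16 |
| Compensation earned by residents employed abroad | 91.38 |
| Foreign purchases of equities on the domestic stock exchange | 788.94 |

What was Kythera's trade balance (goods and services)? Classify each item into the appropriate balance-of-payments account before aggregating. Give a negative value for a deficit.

Goods: -690.39 + 2965.51 - 3008.87 - 1463.45 - 1703.26 = -3900.46
Services: 651.39 + 811.83 = 1463.22
Trade balance = -3900.46 + 1463.22 = -2437.24
(Excluded from the trade balance — financial account: sale of domestic government bonds to non-residents 527.09, inward foreign direct investment in the manufacturing sector 1663.55, new loans extended by domestic banks to foreign borrowers 640.16, foreign purchases of equities on the domestic stock exchange 788.94; primary income: compensation paid to foreign seasonal workers 221.61, profits repatriated by foreign-owned firms operating domestically 320.28, compensation earned by residents employed abroad 91.38.)

-2437.24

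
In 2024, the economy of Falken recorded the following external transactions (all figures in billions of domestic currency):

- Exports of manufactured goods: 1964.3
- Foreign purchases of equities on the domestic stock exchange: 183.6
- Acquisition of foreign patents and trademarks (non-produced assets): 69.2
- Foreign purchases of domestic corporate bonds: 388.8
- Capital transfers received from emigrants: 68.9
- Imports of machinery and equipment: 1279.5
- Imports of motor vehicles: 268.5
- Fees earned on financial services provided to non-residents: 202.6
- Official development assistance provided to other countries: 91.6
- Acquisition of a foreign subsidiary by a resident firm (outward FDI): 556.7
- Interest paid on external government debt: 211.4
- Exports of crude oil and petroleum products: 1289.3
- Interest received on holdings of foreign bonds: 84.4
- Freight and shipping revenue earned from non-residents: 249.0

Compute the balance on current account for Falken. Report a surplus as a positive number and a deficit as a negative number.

Goods: -268.5 + 1964.3 + 1289.3 - 1279.5 = 1705.6
Services: 249.0 + 202.6 = 451.6
Primary income: 84.4 - 211.4 = -127.0
Secondary income: -91.6
Current account = 1705.6 + 451.6 + (-127.0) + (-91.6) = 1938.6
(Excluded from the current account — financial account: foreign purchases of equities on the domestic stock exchange 183.6, foreign purchases of domestic corporate bonds 388.8, acquisition of a foreign subsidiary by a resident firm (outward FDI) 556.7; capital account: acquisition of foreign patents and trademarks (non-produced assets) 69.2, capital transfers received from emigrants 68.9.)

1938.6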